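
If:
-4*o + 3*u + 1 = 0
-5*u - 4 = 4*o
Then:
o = -7/32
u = -5/8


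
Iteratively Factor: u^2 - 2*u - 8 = (u - 4)*(u + 2)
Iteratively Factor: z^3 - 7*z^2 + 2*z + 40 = (z - 4)*(z^2 - 3*z - 10) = (z - 4)*(z + 2)*(z - 5)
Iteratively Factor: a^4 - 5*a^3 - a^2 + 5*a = (a + 1)*(a^3 - 6*a^2 + 5*a) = a*(a + 1)*(a^2 - 6*a + 5) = a*(a - 1)*(a + 1)*(a - 5)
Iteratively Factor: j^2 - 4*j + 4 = (j - 2)*(j - 2)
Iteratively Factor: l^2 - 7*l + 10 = (l - 5)*(l - 2)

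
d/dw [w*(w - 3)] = 2*w - 3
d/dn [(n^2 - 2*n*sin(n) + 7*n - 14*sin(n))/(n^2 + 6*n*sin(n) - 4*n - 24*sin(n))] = (-8*n^3*cos(n) + 8*n^2*sin(n) - 24*n^2*cos(n) - 11*n^2 - 20*n*sin(n) + 224*n*cos(n) + 132*sin(n)^2 - 224*sin(n))/((n - 4)^2*(n + 6*sin(n))^2)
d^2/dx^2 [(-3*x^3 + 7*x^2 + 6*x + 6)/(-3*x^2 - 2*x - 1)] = 2*(-9*x^3 - 81*x^2 - 45*x - 1)/(27*x^6 + 54*x^5 + 63*x^4 + 44*x^3 + 21*x^2 + 6*x + 1)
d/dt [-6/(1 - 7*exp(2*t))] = -84*exp(2*t)/(7*exp(2*t) - 1)^2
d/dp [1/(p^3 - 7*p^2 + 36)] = p*(14 - 3*p)/(p^3 - 7*p^2 + 36)^2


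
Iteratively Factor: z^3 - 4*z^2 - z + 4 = (z - 4)*(z^2 - 1) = (z - 4)*(z + 1)*(z - 1)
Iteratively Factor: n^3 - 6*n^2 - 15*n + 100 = (n - 5)*(n^2 - n - 20) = (n - 5)*(n + 4)*(n - 5)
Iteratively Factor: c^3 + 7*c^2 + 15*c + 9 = (c + 3)*(c^2 + 4*c + 3) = (c + 3)^2*(c + 1)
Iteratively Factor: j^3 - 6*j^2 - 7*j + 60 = (j - 4)*(j^2 - 2*j - 15) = (j - 5)*(j - 4)*(j + 3)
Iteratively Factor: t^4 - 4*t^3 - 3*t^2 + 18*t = (t)*(t^3 - 4*t^2 - 3*t + 18) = t*(t + 2)*(t^2 - 6*t + 9) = t*(t - 3)*(t + 2)*(t - 3)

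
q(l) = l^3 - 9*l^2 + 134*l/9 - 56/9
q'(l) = 3*l^2 - 18*l + 134/9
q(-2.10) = -86.44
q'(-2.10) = 65.92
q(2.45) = -9.06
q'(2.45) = -11.20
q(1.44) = -0.46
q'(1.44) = -4.81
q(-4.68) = -375.53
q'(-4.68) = 164.84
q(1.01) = 0.66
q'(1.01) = -0.23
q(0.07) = -5.22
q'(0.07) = 13.64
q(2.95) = -14.95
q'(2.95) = -12.10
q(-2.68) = -130.01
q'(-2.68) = 84.68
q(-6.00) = -635.56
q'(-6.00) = 230.89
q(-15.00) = -5629.56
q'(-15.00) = 959.89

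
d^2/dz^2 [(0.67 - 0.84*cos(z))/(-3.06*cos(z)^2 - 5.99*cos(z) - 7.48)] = (0.0345810530780818*(1 - cos(z)^2)^2 - 0.00671738602459883*cos(z)^5 + 0.143421052478751*cos(z)^3 + 0.0372999087823883*cos(z)^2 - 0.227227191417393*cos(z) - 0.113734392821998)/(0.290322580645161*cos(z)^2 + 0.56831119544592*cos(z) + 0.709677419354839)^3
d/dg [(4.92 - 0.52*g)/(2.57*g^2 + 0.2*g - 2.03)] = (1.3364*g^2 - 25.2888*g + 0.0715999999999999)/(6.6049*g^4 + 1.028*g^3 - 10.3942*g^2 - 0.812*g + 4.1209)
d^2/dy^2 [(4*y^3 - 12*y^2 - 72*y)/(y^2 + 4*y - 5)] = 120*(y^3 - 7*y^2 - 13*y - 29)/(y^6 + 12*y^5 + 33*y^4 - 56*y^3 - 165*y^2 + 300*y - 125)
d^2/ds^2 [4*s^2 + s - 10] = 8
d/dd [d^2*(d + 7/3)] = d*(9*d + 14)/3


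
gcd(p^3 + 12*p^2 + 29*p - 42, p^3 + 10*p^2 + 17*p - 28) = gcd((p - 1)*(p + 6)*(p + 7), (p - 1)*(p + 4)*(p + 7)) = p^2 + 6*p - 7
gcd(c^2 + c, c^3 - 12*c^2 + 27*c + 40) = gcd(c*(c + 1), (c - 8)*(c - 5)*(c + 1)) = c + 1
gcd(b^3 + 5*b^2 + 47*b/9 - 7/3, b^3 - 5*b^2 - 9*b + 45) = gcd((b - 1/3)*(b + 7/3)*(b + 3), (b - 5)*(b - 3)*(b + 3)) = b + 3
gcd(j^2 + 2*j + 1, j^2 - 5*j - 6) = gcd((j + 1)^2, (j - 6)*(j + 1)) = j + 1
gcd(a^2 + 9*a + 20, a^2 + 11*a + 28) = a + 4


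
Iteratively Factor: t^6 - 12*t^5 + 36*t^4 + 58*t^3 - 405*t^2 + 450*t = (t - 5)*(t^5 - 7*t^4 + t^3 + 63*t^2 - 90*t) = (t - 5)*(t - 2)*(t^4 - 5*t^3 - 9*t^2 + 45*t) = (t - 5)*(t - 2)*(t + 3)*(t^3 - 8*t^2 + 15*t) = (t - 5)*(t - 3)*(t - 2)*(t + 3)*(t^2 - 5*t) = t*(t - 5)*(t - 3)*(t - 2)*(t + 3)*(t - 5)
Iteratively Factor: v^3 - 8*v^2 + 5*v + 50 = (v - 5)*(v^2 - 3*v - 10) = (v - 5)*(v + 2)*(v - 5)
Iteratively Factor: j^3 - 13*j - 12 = (j - 4)*(j^2 + 4*j + 3) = (j - 4)*(j + 3)*(j + 1)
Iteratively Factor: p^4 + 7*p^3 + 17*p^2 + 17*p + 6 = (p + 2)*(p^3 + 5*p^2 + 7*p + 3) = (p + 1)*(p + 2)*(p^2 + 4*p + 3) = (p + 1)^2*(p + 2)*(p + 3)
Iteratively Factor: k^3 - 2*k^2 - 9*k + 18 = (k + 3)*(k^2 - 5*k + 6) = (k - 3)*(k + 3)*(k - 2)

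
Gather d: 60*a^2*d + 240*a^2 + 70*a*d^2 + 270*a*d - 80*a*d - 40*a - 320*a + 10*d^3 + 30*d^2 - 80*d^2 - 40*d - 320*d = 240*a^2 - 360*a + 10*d^3 + d^2*(70*a - 50) + d*(60*a^2 + 190*a - 360)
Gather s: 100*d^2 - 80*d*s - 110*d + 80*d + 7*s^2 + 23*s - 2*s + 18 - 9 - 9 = 100*d^2 - 30*d + 7*s^2 + s*(21 - 80*d)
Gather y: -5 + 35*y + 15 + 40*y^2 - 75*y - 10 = 40*y^2 - 40*y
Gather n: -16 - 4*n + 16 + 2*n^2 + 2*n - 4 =2*n^2 - 2*n - 4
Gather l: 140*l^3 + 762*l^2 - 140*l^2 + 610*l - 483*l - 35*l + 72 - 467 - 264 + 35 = 140*l^3 + 622*l^2 + 92*l - 624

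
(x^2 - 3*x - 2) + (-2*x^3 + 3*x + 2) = -2*x^3 + x^2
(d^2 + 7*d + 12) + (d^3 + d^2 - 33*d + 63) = d^3 + 2*d^2 - 26*d + 75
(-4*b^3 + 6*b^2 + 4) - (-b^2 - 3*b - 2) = -4*b^3 + 7*b^2 + 3*b + 6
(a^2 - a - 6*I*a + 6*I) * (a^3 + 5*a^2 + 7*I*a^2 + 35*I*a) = a^5 + 4*a^4 + I*a^4 + 37*a^3 + 4*I*a^3 + 168*a^2 - 5*I*a^2 - 210*a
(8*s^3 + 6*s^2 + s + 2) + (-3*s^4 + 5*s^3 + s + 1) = -3*s^4 + 13*s^3 + 6*s^2 + 2*s + 3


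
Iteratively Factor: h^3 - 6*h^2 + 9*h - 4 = (h - 1)*(h^2 - 5*h + 4) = (h - 1)^2*(h - 4)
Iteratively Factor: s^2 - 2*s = (s - 2)*(s)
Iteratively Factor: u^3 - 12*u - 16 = (u + 2)*(u^2 - 2*u - 8) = (u + 2)^2*(u - 4)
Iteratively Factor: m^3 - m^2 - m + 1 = (m - 1)*(m^2 - 1) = (m - 1)*(m + 1)*(m - 1)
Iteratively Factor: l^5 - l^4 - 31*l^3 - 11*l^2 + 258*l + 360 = (l - 4)*(l^4 + 3*l^3 - 19*l^2 - 87*l - 90) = (l - 4)*(l + 3)*(l^3 - 19*l - 30) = (l - 4)*(l + 2)*(l + 3)*(l^2 - 2*l - 15) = (l - 4)*(l + 2)*(l + 3)^2*(l - 5)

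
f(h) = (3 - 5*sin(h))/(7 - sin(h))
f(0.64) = 0.00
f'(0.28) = -0.68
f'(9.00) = 0.67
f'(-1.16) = -0.20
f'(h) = (3 - 5*sin(h))*cos(h)/(7 - sin(h))^2 - 5*cos(h)/(7 - sin(h)) = -32*cos(h)/(sin(h) - 7)^2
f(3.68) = 0.74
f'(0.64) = -0.63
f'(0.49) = -0.66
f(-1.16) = 0.96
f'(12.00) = -0.48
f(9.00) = 0.14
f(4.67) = 1.00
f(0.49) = 0.10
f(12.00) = 0.75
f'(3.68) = 0.49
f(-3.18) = 0.40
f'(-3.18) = 0.66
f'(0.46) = -0.67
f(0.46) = 0.12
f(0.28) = 0.24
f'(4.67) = 0.02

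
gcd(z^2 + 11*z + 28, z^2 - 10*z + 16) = 1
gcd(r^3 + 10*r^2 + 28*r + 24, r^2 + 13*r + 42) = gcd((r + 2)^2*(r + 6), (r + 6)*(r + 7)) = r + 6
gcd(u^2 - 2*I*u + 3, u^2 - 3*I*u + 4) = u + I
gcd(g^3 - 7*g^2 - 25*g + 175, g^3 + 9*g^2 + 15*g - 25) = g + 5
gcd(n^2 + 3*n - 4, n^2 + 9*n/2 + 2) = n + 4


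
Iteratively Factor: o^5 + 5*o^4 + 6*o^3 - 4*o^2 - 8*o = (o + 2)*(o^4 + 3*o^3 - 4*o) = (o + 2)^2*(o^3 + o^2 - 2*o) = o*(o + 2)^2*(o^2 + o - 2) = o*(o + 2)^3*(o - 1)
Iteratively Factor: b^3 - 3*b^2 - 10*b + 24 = (b - 4)*(b^2 + b - 6) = (b - 4)*(b - 2)*(b + 3)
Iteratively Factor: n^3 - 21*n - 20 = (n + 1)*(n^2 - n - 20) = (n - 5)*(n + 1)*(n + 4)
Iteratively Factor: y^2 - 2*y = (y - 2)*(y)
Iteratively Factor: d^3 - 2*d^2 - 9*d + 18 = (d - 3)*(d^2 + d - 6) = (d - 3)*(d - 2)*(d + 3)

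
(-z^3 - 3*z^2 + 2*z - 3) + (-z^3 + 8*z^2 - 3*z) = -2*z^3 + 5*z^2 - z - 3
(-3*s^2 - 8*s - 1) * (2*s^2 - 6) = -6*s^4 - 16*s^3 + 16*s^2 + 48*s + 6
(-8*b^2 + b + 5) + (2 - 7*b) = -8*b^2 - 6*b + 7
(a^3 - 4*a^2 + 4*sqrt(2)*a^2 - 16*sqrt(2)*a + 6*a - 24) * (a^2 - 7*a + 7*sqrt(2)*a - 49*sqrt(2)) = a^5 - 11*a^4 + 11*sqrt(2)*a^4 - 121*sqrt(2)*a^3 + 90*a^3 - 682*a^2 + 350*sqrt(2)*a^2 - 462*sqrt(2)*a + 1736*a + 1176*sqrt(2)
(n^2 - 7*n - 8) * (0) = 0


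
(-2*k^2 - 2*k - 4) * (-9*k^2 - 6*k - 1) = 18*k^4 + 30*k^3 + 50*k^2 + 26*k + 4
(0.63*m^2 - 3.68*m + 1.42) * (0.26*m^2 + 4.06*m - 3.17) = 0.1638*m^4 + 1.601*m^3 - 16.5687*m^2 + 17.4308*m - 4.5014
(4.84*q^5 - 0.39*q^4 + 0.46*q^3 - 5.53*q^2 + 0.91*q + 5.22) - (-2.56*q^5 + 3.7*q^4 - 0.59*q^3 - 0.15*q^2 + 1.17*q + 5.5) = 7.4*q^5 - 4.09*q^4 + 1.05*q^3 - 5.38*q^2 - 0.26*q - 0.28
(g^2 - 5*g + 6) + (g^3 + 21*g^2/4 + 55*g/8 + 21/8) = g^3 + 25*g^2/4 + 15*g/8 + 69/8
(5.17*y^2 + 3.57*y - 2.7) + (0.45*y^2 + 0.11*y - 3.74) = 5.62*y^2 + 3.68*y - 6.44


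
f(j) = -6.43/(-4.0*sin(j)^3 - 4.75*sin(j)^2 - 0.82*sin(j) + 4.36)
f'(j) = -6.43*(12.0*sin(j)^2*cos(j) + 9.5*sin(j)*cos(j) + 0.82*cos(j))/(-4.0*sin(j)^3 - 4.75*sin(j)^2 - 0.82*sin(j) + 4.36)^2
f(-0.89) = -1.61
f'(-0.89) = -0.17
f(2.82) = -1.84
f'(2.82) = 2.50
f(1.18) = 1.78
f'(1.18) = -3.71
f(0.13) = -1.54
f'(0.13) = -0.83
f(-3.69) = -3.10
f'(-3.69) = 11.52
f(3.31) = -1.47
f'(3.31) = -0.14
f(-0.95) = -1.59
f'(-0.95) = -0.24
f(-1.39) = -1.47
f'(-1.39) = -0.19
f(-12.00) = -3.32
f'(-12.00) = -13.59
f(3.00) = -1.55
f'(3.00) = 0.89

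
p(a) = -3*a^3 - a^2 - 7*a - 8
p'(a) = -9*a^2 - 2*a - 7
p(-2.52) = 51.30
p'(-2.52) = -59.11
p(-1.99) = 25.61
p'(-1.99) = -38.66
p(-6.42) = 789.55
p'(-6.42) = -365.11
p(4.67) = -368.04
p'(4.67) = -212.62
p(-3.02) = 86.65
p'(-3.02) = -83.04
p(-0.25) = -6.27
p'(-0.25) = -7.06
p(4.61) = -355.44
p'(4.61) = -207.49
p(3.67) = -195.45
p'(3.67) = -135.56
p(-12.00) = 5116.00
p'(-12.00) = -1279.00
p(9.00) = -2339.00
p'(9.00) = -754.00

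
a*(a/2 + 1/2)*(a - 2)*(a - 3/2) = a^4/2 - 5*a^3/4 - a^2/4 + 3*a/2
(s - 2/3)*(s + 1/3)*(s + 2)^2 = s^4 + 11*s^3/3 + 22*s^2/9 - 20*s/9 - 8/9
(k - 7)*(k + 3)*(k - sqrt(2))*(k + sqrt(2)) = k^4 - 4*k^3 - 23*k^2 + 8*k + 42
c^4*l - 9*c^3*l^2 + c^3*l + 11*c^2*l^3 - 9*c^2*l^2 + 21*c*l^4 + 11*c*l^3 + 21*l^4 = (c - 7*l)*(c - 3*l)*(c + l)*(c*l + l)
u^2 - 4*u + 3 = (u - 3)*(u - 1)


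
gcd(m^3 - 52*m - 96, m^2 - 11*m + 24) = m - 8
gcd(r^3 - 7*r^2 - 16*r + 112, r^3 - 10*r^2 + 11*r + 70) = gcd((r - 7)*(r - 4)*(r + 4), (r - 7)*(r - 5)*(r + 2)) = r - 7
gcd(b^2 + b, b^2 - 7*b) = b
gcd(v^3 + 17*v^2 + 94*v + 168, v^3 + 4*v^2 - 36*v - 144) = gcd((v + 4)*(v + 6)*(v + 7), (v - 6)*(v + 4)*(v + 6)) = v^2 + 10*v + 24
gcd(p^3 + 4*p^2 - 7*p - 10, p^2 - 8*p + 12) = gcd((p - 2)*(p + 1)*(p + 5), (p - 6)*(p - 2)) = p - 2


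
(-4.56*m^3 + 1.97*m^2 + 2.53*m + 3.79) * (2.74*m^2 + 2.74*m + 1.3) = -12.4944*m^5 - 7.0966*m^4 + 6.402*m^3 + 19.8778*m^2 + 13.6736*m + 4.927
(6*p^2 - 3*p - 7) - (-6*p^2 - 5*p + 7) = 12*p^2 + 2*p - 14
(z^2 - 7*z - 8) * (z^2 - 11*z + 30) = z^4 - 18*z^3 + 99*z^2 - 122*z - 240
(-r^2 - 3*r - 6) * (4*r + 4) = -4*r^3 - 16*r^2 - 36*r - 24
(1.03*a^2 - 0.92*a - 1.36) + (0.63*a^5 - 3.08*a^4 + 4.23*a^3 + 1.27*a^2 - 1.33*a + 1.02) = 0.63*a^5 - 3.08*a^4 + 4.23*a^3 + 2.3*a^2 - 2.25*a - 0.34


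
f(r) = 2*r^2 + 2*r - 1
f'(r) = 4*r + 2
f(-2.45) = 6.10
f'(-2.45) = -7.80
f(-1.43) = 0.23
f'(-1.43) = -3.72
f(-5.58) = 50.11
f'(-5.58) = -20.32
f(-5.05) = 39.90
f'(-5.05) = -18.20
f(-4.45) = 29.70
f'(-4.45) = -15.80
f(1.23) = 4.49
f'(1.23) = 6.92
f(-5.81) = 54.89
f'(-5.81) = -21.24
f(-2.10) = 3.62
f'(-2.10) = -6.40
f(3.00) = 23.00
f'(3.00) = 14.00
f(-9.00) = 143.00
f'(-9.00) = -34.00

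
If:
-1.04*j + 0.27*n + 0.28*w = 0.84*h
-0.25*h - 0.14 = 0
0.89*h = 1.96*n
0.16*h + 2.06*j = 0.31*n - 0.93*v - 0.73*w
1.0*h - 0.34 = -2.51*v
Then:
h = -0.56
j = 0.15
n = -0.25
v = 0.36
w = -0.87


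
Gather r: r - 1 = r - 1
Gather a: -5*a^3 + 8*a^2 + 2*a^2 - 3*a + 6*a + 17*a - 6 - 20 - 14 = -5*a^3 + 10*a^2 + 20*a - 40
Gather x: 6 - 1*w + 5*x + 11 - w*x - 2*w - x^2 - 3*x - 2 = -3*w - x^2 + x*(2 - w) + 15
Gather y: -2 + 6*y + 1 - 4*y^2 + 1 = -4*y^2 + 6*y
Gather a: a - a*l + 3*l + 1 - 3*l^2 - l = a*(1 - l) - 3*l^2 + 2*l + 1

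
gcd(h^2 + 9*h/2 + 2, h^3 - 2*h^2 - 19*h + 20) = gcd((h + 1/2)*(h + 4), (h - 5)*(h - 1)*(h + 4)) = h + 4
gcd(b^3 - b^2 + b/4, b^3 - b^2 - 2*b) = b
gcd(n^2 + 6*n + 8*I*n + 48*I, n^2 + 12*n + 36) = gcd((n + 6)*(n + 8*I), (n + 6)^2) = n + 6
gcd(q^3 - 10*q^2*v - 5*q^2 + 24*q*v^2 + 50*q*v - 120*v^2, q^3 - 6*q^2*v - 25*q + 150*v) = q^2 - 6*q*v - 5*q + 30*v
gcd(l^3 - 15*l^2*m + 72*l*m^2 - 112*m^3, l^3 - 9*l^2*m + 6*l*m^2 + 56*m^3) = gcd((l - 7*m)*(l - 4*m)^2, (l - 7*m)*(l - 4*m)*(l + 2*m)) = l^2 - 11*l*m + 28*m^2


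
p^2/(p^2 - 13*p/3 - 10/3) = 3*p^2/(3*p^2 - 13*p - 10)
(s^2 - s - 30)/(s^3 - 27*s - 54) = (s + 5)/(s^2 + 6*s + 9)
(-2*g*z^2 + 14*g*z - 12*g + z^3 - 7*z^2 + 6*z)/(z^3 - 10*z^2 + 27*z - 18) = (-2*g + z)/(z - 3)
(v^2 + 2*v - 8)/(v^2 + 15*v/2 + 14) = 2*(v - 2)/(2*v + 7)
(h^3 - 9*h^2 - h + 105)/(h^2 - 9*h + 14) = (h^2 - 2*h - 15)/(h - 2)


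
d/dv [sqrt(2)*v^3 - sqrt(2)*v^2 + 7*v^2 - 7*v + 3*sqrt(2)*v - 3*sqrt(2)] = 3*sqrt(2)*v^2 - 2*sqrt(2)*v + 14*v - 7 + 3*sqrt(2)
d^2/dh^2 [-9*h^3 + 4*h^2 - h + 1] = 8 - 54*h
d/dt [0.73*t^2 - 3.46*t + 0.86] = 1.46*t - 3.46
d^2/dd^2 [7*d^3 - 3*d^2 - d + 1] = 42*d - 6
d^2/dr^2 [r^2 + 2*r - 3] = 2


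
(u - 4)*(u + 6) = u^2 + 2*u - 24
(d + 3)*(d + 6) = d^2 + 9*d + 18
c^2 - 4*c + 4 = (c - 2)^2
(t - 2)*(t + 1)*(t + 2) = t^3 + t^2 - 4*t - 4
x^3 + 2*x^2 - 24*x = x*(x - 4)*(x + 6)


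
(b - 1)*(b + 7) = b^2 + 6*b - 7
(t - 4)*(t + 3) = t^2 - t - 12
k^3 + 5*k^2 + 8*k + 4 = (k + 1)*(k + 2)^2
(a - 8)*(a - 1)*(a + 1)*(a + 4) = a^4 - 4*a^3 - 33*a^2 + 4*a + 32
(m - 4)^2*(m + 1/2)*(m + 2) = m^4 - 11*m^3/2 - 3*m^2 + 32*m + 16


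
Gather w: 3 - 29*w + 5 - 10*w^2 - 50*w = -10*w^2 - 79*w + 8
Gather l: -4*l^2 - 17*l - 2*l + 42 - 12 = -4*l^2 - 19*l + 30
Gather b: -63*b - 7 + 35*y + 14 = -63*b + 35*y + 7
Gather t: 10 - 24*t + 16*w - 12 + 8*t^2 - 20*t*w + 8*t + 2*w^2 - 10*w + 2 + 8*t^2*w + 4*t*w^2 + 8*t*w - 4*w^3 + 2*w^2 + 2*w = t^2*(8*w + 8) + t*(4*w^2 - 12*w - 16) - 4*w^3 + 4*w^2 + 8*w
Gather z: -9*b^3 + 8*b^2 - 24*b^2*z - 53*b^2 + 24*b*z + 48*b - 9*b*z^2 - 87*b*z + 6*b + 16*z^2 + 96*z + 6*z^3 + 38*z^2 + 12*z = -9*b^3 - 45*b^2 + 54*b + 6*z^3 + z^2*(54 - 9*b) + z*(-24*b^2 - 63*b + 108)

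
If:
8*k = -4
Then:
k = -1/2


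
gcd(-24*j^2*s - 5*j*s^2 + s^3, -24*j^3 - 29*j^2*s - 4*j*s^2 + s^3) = -24*j^2 - 5*j*s + s^2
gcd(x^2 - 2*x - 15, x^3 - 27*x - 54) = x + 3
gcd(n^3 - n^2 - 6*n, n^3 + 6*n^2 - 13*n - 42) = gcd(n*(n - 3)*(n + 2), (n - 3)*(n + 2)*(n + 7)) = n^2 - n - 6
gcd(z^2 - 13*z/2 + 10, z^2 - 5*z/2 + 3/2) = 1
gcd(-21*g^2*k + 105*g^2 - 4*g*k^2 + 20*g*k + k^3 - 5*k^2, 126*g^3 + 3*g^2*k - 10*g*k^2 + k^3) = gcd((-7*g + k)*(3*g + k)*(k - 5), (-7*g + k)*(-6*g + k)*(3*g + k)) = 21*g^2 + 4*g*k - k^2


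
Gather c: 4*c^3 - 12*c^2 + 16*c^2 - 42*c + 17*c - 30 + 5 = 4*c^3 + 4*c^2 - 25*c - 25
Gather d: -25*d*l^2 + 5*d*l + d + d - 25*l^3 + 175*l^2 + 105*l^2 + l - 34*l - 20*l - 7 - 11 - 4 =d*(-25*l^2 + 5*l + 2) - 25*l^3 + 280*l^2 - 53*l - 22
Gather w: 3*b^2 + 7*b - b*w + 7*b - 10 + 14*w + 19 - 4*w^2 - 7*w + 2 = 3*b^2 + 14*b - 4*w^2 + w*(7 - b) + 11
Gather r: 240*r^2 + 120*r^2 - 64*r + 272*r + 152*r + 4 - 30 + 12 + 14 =360*r^2 + 360*r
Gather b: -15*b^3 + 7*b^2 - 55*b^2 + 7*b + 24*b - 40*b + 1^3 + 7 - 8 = -15*b^3 - 48*b^2 - 9*b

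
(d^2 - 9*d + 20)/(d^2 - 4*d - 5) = (d - 4)/(d + 1)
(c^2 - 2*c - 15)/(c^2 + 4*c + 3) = (c - 5)/(c + 1)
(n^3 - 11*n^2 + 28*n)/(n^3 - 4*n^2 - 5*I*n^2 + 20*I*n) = (n - 7)/(n - 5*I)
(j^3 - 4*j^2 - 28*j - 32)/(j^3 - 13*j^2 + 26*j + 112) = (j + 2)/(j - 7)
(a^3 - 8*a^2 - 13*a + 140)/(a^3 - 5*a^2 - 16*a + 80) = (a - 7)/(a - 4)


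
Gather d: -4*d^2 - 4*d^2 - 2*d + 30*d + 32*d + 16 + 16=-8*d^2 + 60*d + 32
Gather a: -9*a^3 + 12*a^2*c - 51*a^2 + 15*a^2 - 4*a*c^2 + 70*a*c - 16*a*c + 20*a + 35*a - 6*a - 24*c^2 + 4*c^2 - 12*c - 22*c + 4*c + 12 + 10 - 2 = -9*a^3 + a^2*(12*c - 36) + a*(-4*c^2 + 54*c + 49) - 20*c^2 - 30*c + 20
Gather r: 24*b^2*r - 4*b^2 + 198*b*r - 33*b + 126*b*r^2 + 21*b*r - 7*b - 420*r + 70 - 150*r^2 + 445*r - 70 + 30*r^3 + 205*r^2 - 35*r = -4*b^2 - 40*b + 30*r^3 + r^2*(126*b + 55) + r*(24*b^2 + 219*b - 10)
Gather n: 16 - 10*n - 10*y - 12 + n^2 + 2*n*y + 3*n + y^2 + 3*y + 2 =n^2 + n*(2*y - 7) + y^2 - 7*y + 6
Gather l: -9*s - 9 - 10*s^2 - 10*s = -10*s^2 - 19*s - 9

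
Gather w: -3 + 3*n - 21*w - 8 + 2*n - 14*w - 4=5*n - 35*w - 15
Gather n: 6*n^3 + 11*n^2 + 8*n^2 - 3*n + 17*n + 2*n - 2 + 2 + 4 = 6*n^3 + 19*n^2 + 16*n + 4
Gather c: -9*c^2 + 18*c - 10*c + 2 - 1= -9*c^2 + 8*c + 1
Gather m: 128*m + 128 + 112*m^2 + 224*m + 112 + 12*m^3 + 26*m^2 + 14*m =12*m^3 + 138*m^2 + 366*m + 240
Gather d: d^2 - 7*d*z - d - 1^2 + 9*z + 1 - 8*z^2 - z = d^2 + d*(-7*z - 1) - 8*z^2 + 8*z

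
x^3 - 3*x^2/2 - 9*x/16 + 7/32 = (x - 7/4)*(x - 1/4)*(x + 1/2)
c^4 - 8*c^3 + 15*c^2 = c^2*(c - 5)*(c - 3)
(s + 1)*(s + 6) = s^2 + 7*s + 6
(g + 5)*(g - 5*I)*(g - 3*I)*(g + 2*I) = g^4 + 5*g^3 - 6*I*g^3 + g^2 - 30*I*g^2 + 5*g - 30*I*g - 150*I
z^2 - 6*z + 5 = (z - 5)*(z - 1)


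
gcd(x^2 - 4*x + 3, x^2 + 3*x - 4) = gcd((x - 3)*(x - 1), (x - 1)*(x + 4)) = x - 1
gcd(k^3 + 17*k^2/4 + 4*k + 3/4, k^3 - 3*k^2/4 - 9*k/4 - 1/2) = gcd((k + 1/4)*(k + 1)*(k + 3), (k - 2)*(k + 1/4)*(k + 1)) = k^2 + 5*k/4 + 1/4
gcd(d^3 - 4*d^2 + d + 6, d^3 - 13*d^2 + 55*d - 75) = d - 3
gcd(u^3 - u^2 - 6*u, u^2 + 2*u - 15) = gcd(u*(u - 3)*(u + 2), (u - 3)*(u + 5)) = u - 3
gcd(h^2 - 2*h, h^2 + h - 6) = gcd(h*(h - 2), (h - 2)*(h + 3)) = h - 2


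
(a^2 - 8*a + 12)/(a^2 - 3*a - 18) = (a - 2)/(a + 3)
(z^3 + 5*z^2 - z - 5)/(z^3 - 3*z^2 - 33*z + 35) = (z + 1)/(z - 7)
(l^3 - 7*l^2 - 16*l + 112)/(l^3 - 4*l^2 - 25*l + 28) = (l - 4)/(l - 1)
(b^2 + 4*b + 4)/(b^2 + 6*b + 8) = (b + 2)/(b + 4)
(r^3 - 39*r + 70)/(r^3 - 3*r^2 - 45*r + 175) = (r - 2)/(r - 5)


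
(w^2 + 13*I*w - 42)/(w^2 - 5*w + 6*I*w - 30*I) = (w + 7*I)/(w - 5)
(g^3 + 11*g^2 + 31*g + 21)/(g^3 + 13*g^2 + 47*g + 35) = (g + 3)/(g + 5)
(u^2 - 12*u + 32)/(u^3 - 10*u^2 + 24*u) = (u - 8)/(u*(u - 6))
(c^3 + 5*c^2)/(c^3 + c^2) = (c + 5)/(c + 1)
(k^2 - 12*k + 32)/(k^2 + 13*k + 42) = (k^2 - 12*k + 32)/(k^2 + 13*k + 42)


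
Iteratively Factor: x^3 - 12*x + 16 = (x - 2)*(x^2 + 2*x - 8) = (x - 2)*(x + 4)*(x - 2)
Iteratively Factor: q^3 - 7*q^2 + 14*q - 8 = (q - 2)*(q^2 - 5*q + 4) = (q - 2)*(q - 1)*(q - 4)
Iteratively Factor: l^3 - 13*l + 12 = (l + 4)*(l^2 - 4*l + 3) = (l - 3)*(l + 4)*(l - 1)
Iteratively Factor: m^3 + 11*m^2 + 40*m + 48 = (m + 3)*(m^2 + 8*m + 16) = (m + 3)*(m + 4)*(m + 4)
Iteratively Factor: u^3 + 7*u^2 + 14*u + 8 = (u + 1)*(u^2 + 6*u + 8) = (u + 1)*(u + 2)*(u + 4)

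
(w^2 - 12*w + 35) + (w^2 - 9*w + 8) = 2*w^2 - 21*w + 43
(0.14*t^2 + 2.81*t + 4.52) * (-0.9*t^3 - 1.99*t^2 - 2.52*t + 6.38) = -0.126*t^5 - 2.8076*t^4 - 10.0127*t^3 - 15.1828*t^2 + 6.5374*t + 28.8376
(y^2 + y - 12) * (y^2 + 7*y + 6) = y^4 + 8*y^3 + y^2 - 78*y - 72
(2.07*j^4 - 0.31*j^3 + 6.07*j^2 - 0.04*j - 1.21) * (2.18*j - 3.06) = 4.5126*j^5 - 7.01*j^4 + 14.1812*j^3 - 18.6614*j^2 - 2.5154*j + 3.7026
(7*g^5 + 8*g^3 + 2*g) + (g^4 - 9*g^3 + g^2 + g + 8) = 7*g^5 + g^4 - g^3 + g^2 + 3*g + 8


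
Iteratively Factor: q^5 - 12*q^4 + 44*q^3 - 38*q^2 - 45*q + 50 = (q - 1)*(q^4 - 11*q^3 + 33*q^2 - 5*q - 50) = (q - 5)*(q - 1)*(q^3 - 6*q^2 + 3*q + 10) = (q - 5)*(q - 2)*(q - 1)*(q^2 - 4*q - 5) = (q - 5)*(q - 2)*(q - 1)*(q + 1)*(q - 5)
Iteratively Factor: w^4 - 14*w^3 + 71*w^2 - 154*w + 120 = (w - 3)*(w^3 - 11*w^2 + 38*w - 40) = (w - 3)*(w - 2)*(w^2 - 9*w + 20) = (w - 4)*(w - 3)*(w - 2)*(w - 5)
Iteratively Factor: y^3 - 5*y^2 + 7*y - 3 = (y - 1)*(y^2 - 4*y + 3) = (y - 3)*(y - 1)*(y - 1)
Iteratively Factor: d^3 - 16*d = (d - 4)*(d^2 + 4*d) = (d - 4)*(d + 4)*(d)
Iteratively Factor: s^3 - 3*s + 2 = (s - 1)*(s^2 + s - 2) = (s - 1)^2*(s + 2)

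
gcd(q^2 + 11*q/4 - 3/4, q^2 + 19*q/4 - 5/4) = q - 1/4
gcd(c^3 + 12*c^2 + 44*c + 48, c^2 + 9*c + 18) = c + 6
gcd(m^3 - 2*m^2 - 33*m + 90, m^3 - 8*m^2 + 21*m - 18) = m - 3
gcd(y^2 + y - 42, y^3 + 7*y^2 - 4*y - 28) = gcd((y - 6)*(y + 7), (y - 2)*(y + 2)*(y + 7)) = y + 7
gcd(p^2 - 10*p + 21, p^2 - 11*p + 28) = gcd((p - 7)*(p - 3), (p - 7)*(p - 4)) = p - 7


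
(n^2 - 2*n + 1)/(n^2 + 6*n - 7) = (n - 1)/(n + 7)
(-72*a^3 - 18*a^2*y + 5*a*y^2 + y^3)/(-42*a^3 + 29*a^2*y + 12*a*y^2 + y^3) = (-12*a^2 - a*y + y^2)/(-7*a^2 + 6*a*y + y^2)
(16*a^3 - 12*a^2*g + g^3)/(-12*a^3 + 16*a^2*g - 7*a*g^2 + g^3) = (-4*a - g)/(3*a - g)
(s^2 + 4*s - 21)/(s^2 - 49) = (s - 3)/(s - 7)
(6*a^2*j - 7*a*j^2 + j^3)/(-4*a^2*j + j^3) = (-6*a^2 + 7*a*j - j^2)/(4*a^2 - j^2)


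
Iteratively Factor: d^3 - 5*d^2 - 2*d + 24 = (d + 2)*(d^2 - 7*d + 12) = (d - 3)*(d + 2)*(d - 4)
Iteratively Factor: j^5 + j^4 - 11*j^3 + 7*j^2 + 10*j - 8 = (j + 1)*(j^4 - 11*j^2 + 18*j - 8) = (j - 1)*(j + 1)*(j^3 + j^2 - 10*j + 8) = (j - 1)^2*(j + 1)*(j^2 + 2*j - 8) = (j - 2)*(j - 1)^2*(j + 1)*(j + 4)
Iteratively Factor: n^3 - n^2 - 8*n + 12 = (n - 2)*(n^2 + n - 6) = (n - 2)^2*(n + 3)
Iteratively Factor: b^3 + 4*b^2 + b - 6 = (b - 1)*(b^2 + 5*b + 6) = (b - 1)*(b + 2)*(b + 3)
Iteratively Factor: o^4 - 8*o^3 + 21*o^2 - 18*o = (o)*(o^3 - 8*o^2 + 21*o - 18) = o*(o - 3)*(o^2 - 5*o + 6) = o*(o - 3)^2*(o - 2)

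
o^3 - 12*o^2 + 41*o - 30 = (o - 6)*(o - 5)*(o - 1)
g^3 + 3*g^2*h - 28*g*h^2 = g*(g - 4*h)*(g + 7*h)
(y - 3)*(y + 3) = y^2 - 9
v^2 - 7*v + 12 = (v - 4)*(v - 3)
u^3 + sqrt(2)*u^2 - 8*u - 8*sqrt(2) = (u - 2*sqrt(2))*(u + sqrt(2))*(u + 2*sqrt(2))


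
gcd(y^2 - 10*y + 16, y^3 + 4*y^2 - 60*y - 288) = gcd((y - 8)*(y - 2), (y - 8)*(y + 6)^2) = y - 8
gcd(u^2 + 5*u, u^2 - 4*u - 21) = 1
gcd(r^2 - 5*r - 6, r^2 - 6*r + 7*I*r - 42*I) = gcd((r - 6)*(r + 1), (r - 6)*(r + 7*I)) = r - 6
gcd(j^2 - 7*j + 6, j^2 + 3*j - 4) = j - 1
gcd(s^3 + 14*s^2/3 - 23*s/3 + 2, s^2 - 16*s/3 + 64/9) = 1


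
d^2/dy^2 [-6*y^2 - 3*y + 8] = -12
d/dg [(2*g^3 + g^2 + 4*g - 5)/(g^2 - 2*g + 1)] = 2*(g^3 - 3*g^2 - 3*g + 3)/(g^3 - 3*g^2 + 3*g - 1)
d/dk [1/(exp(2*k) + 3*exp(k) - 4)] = (-2*exp(k) - 3)*exp(k)/(exp(2*k) + 3*exp(k) - 4)^2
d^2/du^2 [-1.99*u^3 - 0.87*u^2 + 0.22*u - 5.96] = -11.94*u - 1.74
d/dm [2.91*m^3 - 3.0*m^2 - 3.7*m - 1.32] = 8.73*m^2 - 6.0*m - 3.7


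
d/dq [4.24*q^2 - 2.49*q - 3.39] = 8.48*q - 2.49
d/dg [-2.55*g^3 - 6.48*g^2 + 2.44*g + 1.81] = -7.65*g^2 - 12.96*g + 2.44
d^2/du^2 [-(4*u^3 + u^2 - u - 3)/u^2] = 2*(u + 9)/u^4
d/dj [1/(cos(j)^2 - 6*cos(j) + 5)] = 2*(cos(j) - 3)*sin(j)/(cos(j)^2 - 6*cos(j) + 5)^2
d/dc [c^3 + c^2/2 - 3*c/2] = 3*c^2 + c - 3/2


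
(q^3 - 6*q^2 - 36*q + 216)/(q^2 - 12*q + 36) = q + 6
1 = 1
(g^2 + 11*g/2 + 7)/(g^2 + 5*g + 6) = (g + 7/2)/(g + 3)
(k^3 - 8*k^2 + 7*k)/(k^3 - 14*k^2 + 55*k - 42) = k/(k - 6)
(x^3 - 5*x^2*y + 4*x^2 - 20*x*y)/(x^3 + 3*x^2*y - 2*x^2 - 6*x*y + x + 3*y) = x*(x^2 - 5*x*y + 4*x - 20*y)/(x^3 + 3*x^2*y - 2*x^2 - 6*x*y + x + 3*y)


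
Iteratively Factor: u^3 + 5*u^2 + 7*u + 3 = (u + 3)*(u^2 + 2*u + 1) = (u + 1)*(u + 3)*(u + 1)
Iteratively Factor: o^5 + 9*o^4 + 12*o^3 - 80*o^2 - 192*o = (o + 4)*(o^4 + 5*o^3 - 8*o^2 - 48*o) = (o + 4)^2*(o^3 + o^2 - 12*o) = o*(o + 4)^2*(o^2 + o - 12) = o*(o + 4)^3*(o - 3)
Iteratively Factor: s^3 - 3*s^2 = (s)*(s^2 - 3*s) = s*(s - 3)*(s)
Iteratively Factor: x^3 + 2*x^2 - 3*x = (x - 1)*(x^2 + 3*x) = (x - 1)*(x + 3)*(x)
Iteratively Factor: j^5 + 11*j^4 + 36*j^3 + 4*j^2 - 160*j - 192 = (j + 3)*(j^4 + 8*j^3 + 12*j^2 - 32*j - 64) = (j + 3)*(j + 4)*(j^3 + 4*j^2 - 4*j - 16) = (j - 2)*(j + 3)*(j + 4)*(j^2 + 6*j + 8) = (j - 2)*(j + 2)*(j + 3)*(j + 4)*(j + 4)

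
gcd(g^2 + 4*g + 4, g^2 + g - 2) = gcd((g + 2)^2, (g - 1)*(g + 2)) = g + 2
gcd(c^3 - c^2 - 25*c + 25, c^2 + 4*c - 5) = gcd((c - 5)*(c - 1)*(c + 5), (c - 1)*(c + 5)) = c^2 + 4*c - 5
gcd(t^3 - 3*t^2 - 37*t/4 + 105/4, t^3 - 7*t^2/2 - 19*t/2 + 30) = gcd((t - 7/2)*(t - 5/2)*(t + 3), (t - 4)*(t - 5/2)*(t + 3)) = t^2 + t/2 - 15/2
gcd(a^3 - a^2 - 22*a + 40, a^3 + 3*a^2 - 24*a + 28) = a - 2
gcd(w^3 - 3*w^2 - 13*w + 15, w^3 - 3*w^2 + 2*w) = w - 1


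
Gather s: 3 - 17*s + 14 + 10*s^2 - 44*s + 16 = 10*s^2 - 61*s + 33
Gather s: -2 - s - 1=-s - 3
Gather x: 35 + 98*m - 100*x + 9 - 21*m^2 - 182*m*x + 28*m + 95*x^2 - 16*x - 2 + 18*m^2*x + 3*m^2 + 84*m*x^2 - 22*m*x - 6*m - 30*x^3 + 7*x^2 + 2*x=-18*m^2 + 120*m - 30*x^3 + x^2*(84*m + 102) + x*(18*m^2 - 204*m - 114) + 42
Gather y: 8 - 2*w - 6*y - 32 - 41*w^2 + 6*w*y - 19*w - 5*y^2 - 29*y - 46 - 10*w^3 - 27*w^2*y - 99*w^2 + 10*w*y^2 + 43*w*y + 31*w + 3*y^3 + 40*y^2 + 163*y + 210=-10*w^3 - 140*w^2 + 10*w + 3*y^3 + y^2*(10*w + 35) + y*(-27*w^2 + 49*w + 128) + 140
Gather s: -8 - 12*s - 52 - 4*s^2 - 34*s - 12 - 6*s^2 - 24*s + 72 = -10*s^2 - 70*s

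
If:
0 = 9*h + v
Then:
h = -v/9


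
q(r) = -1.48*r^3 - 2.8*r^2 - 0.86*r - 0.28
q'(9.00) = -410.90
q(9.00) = -1313.74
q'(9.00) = -410.90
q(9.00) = -1313.74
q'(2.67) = -47.46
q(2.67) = -50.71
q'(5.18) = -149.00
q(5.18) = -285.57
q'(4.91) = -135.40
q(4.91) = -247.19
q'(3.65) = -80.45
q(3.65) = -112.69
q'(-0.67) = 0.90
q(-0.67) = -0.52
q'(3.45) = -73.03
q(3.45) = -97.35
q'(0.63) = -6.15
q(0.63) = -2.30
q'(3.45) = -73.03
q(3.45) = -97.35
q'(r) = -4.44*r^2 - 5.6*r - 0.86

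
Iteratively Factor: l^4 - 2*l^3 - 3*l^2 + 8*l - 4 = (l + 2)*(l^3 - 4*l^2 + 5*l - 2) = (l - 1)*(l + 2)*(l^2 - 3*l + 2) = (l - 2)*(l - 1)*(l + 2)*(l - 1)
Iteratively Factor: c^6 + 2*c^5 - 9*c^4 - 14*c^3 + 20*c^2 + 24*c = (c)*(c^5 + 2*c^4 - 9*c^3 - 14*c^2 + 20*c + 24) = c*(c - 2)*(c^4 + 4*c^3 - c^2 - 16*c - 12) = c*(c - 2)^2*(c^3 + 6*c^2 + 11*c + 6) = c*(c - 2)^2*(c + 2)*(c^2 + 4*c + 3) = c*(c - 2)^2*(c + 1)*(c + 2)*(c + 3)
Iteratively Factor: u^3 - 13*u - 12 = (u + 3)*(u^2 - 3*u - 4) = (u - 4)*(u + 3)*(u + 1)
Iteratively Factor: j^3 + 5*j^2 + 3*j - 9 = (j + 3)*(j^2 + 2*j - 3) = (j + 3)^2*(j - 1)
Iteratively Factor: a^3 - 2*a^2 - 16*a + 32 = (a - 4)*(a^2 + 2*a - 8) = (a - 4)*(a - 2)*(a + 4)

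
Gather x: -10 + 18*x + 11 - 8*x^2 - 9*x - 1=-8*x^2 + 9*x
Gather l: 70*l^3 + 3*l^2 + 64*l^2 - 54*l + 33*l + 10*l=70*l^3 + 67*l^2 - 11*l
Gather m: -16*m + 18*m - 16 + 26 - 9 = 2*m + 1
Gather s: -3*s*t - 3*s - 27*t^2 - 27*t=s*(-3*t - 3) - 27*t^2 - 27*t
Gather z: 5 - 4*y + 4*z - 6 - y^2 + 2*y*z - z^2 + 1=-y^2 - 4*y - z^2 + z*(2*y + 4)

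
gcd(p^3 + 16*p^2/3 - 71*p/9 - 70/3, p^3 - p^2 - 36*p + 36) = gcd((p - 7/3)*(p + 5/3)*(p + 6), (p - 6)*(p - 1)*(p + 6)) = p + 6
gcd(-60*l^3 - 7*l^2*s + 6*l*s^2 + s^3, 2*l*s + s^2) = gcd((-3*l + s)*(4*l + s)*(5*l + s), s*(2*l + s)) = 1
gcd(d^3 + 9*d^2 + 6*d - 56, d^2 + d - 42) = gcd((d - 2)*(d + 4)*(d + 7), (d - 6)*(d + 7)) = d + 7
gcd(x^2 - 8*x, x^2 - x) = x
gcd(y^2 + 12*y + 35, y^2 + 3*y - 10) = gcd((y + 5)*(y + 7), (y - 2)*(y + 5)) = y + 5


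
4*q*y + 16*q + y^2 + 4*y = (4*q + y)*(y + 4)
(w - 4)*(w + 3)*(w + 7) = w^3 + 6*w^2 - 19*w - 84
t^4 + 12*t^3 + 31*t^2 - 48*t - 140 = (t - 2)*(t + 2)*(t + 5)*(t + 7)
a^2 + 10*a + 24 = (a + 4)*(a + 6)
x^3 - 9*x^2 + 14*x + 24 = (x - 6)*(x - 4)*(x + 1)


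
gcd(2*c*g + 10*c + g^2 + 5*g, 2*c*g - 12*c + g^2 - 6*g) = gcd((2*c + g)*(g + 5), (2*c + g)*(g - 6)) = 2*c + g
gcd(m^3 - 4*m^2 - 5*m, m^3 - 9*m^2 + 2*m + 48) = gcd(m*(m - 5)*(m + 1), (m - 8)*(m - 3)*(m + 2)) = 1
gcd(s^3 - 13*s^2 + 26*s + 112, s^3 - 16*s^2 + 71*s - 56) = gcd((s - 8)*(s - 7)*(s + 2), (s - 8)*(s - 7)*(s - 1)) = s^2 - 15*s + 56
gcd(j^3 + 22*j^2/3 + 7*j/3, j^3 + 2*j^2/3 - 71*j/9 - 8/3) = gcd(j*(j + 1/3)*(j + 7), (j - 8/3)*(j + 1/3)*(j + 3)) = j + 1/3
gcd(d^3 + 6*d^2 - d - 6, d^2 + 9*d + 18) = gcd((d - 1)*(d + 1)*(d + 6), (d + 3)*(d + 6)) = d + 6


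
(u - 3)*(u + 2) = u^2 - u - 6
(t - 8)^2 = t^2 - 16*t + 64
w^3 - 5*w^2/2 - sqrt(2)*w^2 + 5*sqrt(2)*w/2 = w*(w - 5/2)*(w - sqrt(2))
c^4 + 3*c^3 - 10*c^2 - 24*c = c*(c - 3)*(c + 2)*(c + 4)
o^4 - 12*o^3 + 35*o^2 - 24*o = o*(o - 8)*(o - 3)*(o - 1)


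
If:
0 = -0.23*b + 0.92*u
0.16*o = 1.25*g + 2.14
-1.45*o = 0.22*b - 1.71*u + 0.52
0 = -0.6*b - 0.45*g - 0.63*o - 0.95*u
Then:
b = 1.09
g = -1.74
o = -0.20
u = 0.27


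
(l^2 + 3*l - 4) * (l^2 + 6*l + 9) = l^4 + 9*l^3 + 23*l^2 + 3*l - 36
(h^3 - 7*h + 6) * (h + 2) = h^4 + 2*h^3 - 7*h^2 - 8*h + 12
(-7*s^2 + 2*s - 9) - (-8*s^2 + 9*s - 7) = s^2 - 7*s - 2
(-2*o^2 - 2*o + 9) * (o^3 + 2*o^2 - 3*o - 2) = -2*o^5 - 6*o^4 + 11*o^3 + 28*o^2 - 23*o - 18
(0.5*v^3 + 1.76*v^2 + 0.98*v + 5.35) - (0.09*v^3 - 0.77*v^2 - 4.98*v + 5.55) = 0.41*v^3 + 2.53*v^2 + 5.96*v - 0.2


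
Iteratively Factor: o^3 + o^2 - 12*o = (o)*(o^2 + o - 12) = o*(o - 3)*(o + 4)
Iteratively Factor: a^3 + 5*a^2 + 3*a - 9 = (a + 3)*(a^2 + 2*a - 3) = (a + 3)^2*(a - 1)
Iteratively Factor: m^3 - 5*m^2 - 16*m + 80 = (m - 4)*(m^2 - m - 20) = (m - 4)*(m + 4)*(m - 5)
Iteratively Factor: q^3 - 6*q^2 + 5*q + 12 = (q + 1)*(q^2 - 7*q + 12) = (q - 3)*(q + 1)*(q - 4)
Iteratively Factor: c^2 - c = (c - 1)*(c)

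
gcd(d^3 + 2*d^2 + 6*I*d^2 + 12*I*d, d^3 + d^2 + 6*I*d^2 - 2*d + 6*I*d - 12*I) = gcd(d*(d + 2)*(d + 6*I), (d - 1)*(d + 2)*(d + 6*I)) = d^2 + d*(2 + 6*I) + 12*I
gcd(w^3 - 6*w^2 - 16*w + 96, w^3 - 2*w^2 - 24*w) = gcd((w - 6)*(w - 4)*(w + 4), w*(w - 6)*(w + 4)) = w^2 - 2*w - 24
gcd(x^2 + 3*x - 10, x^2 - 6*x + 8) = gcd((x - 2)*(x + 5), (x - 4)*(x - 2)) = x - 2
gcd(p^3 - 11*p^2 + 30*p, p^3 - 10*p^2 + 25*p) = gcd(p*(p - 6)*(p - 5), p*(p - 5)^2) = p^2 - 5*p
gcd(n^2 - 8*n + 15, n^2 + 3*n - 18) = n - 3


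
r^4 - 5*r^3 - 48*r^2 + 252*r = r*(r - 6)^2*(r + 7)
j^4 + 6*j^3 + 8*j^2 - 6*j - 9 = (j - 1)*(j + 1)*(j + 3)^2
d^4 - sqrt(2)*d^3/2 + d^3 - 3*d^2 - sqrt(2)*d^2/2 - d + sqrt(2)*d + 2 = (d - 1)*(d + 2)*(d - sqrt(2))*(d + sqrt(2)/2)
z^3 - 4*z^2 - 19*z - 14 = (z - 7)*(z + 1)*(z + 2)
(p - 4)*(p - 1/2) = p^2 - 9*p/2 + 2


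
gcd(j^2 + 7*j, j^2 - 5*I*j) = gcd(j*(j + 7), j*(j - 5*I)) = j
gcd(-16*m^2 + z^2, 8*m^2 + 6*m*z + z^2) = 4*m + z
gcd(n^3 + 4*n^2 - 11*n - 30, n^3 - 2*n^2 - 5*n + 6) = n^2 - n - 6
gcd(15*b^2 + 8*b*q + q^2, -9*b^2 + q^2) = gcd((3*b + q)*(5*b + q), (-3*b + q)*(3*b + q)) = 3*b + q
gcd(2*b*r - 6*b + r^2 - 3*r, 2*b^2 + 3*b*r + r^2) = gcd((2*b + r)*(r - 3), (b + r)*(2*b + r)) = 2*b + r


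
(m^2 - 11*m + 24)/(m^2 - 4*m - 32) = (m - 3)/(m + 4)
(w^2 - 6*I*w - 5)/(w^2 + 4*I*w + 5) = (w - 5*I)/(w + 5*I)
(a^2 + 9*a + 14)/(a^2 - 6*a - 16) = (a + 7)/(a - 8)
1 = 1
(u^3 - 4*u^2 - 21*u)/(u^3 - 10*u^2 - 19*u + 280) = u*(u + 3)/(u^2 - 3*u - 40)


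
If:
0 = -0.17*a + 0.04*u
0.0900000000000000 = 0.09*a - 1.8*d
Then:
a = 0.235294117647059*u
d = 0.0117647058823529*u - 0.05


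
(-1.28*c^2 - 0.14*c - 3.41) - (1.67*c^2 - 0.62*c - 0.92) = -2.95*c^2 + 0.48*c - 2.49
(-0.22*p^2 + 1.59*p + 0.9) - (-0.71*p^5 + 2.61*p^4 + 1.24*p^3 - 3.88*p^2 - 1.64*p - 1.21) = 0.71*p^5 - 2.61*p^4 - 1.24*p^3 + 3.66*p^2 + 3.23*p + 2.11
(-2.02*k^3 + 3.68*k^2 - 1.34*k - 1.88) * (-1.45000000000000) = 2.929*k^3 - 5.336*k^2 + 1.943*k + 2.726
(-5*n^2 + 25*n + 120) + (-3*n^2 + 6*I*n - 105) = -8*n^2 + 25*n + 6*I*n + 15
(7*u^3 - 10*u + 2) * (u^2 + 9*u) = 7*u^5 + 63*u^4 - 10*u^3 - 88*u^2 + 18*u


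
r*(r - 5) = r^2 - 5*r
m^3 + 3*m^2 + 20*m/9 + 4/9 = (m + 1/3)*(m + 2/3)*(m + 2)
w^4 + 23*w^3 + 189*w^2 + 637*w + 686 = (w + 2)*(w + 7)^3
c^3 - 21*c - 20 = (c - 5)*(c + 1)*(c + 4)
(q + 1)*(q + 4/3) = q^2 + 7*q/3 + 4/3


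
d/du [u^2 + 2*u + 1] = 2*u + 2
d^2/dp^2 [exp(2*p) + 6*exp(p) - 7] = (4*exp(p) + 6)*exp(p)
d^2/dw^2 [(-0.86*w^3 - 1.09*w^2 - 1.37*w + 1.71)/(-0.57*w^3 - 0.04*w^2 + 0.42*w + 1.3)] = (-1.77635683940025e-15*w^7 + 0.669066*w^6 + 3.905982*w^5 + 2.733264*w^4 + 11.773664*w^3 + 17.779308*w^2 + 1.717548*w + 1.407032)/(0.185193*w^9 + 0.038988*w^8 - 0.406638*w^7 - 1.324502*w^6 + 0.121788*w^5 + 1.882248*w^4 + 2.946852*w^3 - 0.48516*w^2 - 2.1294*w - 2.197)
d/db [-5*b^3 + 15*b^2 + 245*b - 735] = -15*b^2 + 30*b + 245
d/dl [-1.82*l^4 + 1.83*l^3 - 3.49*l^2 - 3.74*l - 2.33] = -7.28*l^3 + 5.49*l^2 - 6.98*l - 3.74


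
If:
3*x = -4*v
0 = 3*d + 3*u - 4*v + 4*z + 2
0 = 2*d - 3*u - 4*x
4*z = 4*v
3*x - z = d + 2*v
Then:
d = -42/89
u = -52/267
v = 6/89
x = -8/89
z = 6/89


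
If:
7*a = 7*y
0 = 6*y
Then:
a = 0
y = 0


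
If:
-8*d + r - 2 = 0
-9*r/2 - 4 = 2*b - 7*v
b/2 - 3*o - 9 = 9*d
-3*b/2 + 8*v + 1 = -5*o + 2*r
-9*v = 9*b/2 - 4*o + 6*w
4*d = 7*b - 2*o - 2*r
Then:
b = 83/316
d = 127/474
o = -7129/1896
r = 982/237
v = 523/158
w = -87241/11376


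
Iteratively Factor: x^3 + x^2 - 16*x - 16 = (x + 1)*(x^2 - 16) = (x - 4)*(x + 1)*(x + 4)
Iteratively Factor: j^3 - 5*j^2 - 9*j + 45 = (j - 3)*(j^2 - 2*j - 15) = (j - 5)*(j - 3)*(j + 3)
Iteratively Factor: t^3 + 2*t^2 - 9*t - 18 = (t + 3)*(t^2 - t - 6) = (t - 3)*(t + 3)*(t + 2)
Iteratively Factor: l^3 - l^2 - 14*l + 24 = (l - 2)*(l^2 + l - 12) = (l - 2)*(l + 4)*(l - 3)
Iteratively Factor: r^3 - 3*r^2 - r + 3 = (r + 1)*(r^2 - 4*r + 3) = (r - 3)*(r + 1)*(r - 1)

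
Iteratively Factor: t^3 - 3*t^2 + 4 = (t + 1)*(t^2 - 4*t + 4) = (t - 2)*(t + 1)*(t - 2)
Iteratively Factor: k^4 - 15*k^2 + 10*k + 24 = (k + 4)*(k^3 - 4*k^2 + k + 6) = (k - 2)*(k + 4)*(k^2 - 2*k - 3) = (k - 3)*(k - 2)*(k + 4)*(k + 1)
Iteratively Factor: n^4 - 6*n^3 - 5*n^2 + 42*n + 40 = (n - 5)*(n^3 - n^2 - 10*n - 8) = (n - 5)*(n + 1)*(n^2 - 2*n - 8) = (n - 5)*(n - 4)*(n + 1)*(n + 2)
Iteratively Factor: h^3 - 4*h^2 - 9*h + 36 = (h - 3)*(h^2 - h - 12) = (h - 3)*(h + 3)*(h - 4)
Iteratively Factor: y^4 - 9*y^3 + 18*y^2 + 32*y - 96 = (y - 4)*(y^3 - 5*y^2 - 2*y + 24) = (y - 4)^2*(y^2 - y - 6) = (y - 4)^2*(y + 2)*(y - 3)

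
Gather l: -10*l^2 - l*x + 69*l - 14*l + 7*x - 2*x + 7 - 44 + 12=-10*l^2 + l*(55 - x) + 5*x - 25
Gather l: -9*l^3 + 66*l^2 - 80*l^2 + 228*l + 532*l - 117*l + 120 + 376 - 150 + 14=-9*l^3 - 14*l^2 + 643*l + 360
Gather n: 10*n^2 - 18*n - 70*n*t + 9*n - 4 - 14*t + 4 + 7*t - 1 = 10*n^2 + n*(-70*t - 9) - 7*t - 1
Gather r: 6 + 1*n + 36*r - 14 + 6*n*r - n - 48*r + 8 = r*(6*n - 12)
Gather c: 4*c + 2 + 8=4*c + 10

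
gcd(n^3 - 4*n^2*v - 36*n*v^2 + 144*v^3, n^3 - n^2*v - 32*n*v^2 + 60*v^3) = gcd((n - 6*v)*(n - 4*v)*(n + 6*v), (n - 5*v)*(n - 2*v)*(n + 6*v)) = n + 6*v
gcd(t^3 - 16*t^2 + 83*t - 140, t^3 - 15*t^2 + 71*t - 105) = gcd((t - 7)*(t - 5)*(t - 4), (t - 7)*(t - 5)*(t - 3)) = t^2 - 12*t + 35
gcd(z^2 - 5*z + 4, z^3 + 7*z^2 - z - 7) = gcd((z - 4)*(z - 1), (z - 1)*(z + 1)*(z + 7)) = z - 1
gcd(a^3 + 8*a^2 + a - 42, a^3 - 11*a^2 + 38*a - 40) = a - 2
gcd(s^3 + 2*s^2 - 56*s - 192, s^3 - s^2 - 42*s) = s + 6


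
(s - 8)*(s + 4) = s^2 - 4*s - 32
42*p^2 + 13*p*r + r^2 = (6*p + r)*(7*p + r)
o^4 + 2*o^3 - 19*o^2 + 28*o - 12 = (o - 2)*(o - 1)^2*(o + 6)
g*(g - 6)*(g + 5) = g^3 - g^2 - 30*g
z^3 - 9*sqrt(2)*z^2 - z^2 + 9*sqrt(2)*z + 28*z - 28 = (z - 1)*(z - 7*sqrt(2))*(z - 2*sqrt(2))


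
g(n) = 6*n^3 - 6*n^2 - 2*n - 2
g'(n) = 18*n^2 - 12*n - 2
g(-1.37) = -25.95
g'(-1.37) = 48.22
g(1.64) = 5.05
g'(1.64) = 26.73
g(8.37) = 3079.18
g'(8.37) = 1158.58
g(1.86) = 12.13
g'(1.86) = 37.95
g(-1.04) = -13.16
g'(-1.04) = 29.95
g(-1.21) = -18.99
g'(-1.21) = 38.87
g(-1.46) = -30.54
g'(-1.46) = 53.89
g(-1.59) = -38.11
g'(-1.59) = 62.59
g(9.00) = 3868.00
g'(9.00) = 1348.00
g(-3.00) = -212.00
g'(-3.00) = 196.00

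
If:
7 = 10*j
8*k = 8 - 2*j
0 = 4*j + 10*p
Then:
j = 7/10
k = 33/40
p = -7/25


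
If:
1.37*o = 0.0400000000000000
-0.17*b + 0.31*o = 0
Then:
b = 0.05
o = 0.03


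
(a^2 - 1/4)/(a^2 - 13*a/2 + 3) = (a + 1/2)/(a - 6)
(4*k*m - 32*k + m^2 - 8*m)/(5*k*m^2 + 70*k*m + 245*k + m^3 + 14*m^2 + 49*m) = (4*k*m - 32*k + m^2 - 8*m)/(5*k*m^2 + 70*k*m + 245*k + m^3 + 14*m^2 + 49*m)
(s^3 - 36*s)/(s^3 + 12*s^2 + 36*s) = (s - 6)/(s + 6)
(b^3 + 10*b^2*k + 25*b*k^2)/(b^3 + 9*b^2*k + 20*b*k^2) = (b + 5*k)/(b + 4*k)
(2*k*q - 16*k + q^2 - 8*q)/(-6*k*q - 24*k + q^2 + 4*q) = (-2*k*q + 16*k - q^2 + 8*q)/(6*k*q + 24*k - q^2 - 4*q)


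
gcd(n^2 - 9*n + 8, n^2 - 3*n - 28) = 1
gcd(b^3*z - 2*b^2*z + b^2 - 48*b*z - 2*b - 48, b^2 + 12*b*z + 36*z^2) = 1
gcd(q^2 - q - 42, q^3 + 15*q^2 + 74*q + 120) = q + 6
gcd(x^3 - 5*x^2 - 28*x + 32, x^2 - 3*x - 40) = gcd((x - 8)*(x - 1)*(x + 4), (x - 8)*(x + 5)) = x - 8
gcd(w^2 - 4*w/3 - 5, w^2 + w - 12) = w - 3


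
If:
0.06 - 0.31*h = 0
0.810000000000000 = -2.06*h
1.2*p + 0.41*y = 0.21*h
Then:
No Solution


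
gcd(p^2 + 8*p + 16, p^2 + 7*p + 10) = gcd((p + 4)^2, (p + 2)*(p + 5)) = 1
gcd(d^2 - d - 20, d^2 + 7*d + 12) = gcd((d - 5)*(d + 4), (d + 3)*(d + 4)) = d + 4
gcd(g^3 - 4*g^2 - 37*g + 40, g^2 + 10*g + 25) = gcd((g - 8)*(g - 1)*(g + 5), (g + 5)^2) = g + 5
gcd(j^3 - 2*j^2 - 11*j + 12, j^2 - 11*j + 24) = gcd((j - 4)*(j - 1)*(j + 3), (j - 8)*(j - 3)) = 1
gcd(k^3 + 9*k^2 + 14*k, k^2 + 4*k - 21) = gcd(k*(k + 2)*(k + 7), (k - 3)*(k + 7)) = k + 7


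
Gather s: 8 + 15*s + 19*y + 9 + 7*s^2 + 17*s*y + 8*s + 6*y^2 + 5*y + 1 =7*s^2 + s*(17*y + 23) + 6*y^2 + 24*y + 18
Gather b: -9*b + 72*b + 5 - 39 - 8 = 63*b - 42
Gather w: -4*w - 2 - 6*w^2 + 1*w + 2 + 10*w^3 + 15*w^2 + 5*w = 10*w^3 + 9*w^2 + 2*w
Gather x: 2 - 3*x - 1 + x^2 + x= x^2 - 2*x + 1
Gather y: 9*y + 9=9*y + 9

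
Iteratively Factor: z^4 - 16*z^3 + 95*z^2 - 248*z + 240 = (z - 4)*(z^3 - 12*z^2 + 47*z - 60) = (z - 4)*(z - 3)*(z^2 - 9*z + 20) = (z - 4)^2*(z - 3)*(z - 5)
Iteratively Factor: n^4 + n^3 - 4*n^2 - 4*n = (n + 1)*(n^3 - 4*n) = (n + 1)*(n + 2)*(n^2 - 2*n) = (n - 2)*(n + 1)*(n + 2)*(n)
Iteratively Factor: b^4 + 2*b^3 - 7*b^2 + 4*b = (b)*(b^3 + 2*b^2 - 7*b + 4) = b*(b - 1)*(b^2 + 3*b - 4) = b*(b - 1)*(b + 4)*(b - 1)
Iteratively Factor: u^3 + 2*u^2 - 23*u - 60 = (u - 5)*(u^2 + 7*u + 12) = (u - 5)*(u + 4)*(u + 3)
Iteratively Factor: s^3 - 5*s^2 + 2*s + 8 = (s + 1)*(s^2 - 6*s + 8) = (s - 2)*(s + 1)*(s - 4)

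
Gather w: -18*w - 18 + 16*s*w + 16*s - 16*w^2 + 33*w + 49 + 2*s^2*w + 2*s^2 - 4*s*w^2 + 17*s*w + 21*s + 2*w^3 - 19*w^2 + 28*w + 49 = 2*s^2 + 37*s + 2*w^3 + w^2*(-4*s - 35) + w*(2*s^2 + 33*s + 43) + 80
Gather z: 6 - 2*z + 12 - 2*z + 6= 24 - 4*z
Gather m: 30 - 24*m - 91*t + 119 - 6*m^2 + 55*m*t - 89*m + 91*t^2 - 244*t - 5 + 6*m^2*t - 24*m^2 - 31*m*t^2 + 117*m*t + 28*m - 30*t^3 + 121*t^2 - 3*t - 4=m^2*(6*t - 30) + m*(-31*t^2 + 172*t - 85) - 30*t^3 + 212*t^2 - 338*t + 140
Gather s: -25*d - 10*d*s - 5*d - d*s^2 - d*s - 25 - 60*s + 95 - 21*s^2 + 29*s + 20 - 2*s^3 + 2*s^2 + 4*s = -30*d - 2*s^3 + s^2*(-d - 19) + s*(-11*d - 27) + 90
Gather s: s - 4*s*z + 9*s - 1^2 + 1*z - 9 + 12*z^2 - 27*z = s*(10 - 4*z) + 12*z^2 - 26*z - 10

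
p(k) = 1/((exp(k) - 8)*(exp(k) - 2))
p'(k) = -exp(k)/((exp(k) - 8)*(exp(k) - 2)^2) - exp(k)/((exp(k) - 8)^2*(exp(k) - 2)) = 2*(5 - exp(k))*exp(k)/(exp(4*k) - 20*exp(3*k) + 132*exp(2*k) - 320*exp(k) + 256)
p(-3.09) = 0.06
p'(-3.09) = 0.00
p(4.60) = 0.00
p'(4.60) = -0.00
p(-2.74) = 0.07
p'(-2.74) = 0.00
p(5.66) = 0.00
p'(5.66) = -0.00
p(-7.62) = 0.06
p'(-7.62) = 0.00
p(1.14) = -0.18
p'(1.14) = 0.39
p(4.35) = 0.00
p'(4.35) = -0.00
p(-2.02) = 0.07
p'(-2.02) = 0.01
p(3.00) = 0.00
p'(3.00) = -0.01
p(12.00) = 0.00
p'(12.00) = 0.00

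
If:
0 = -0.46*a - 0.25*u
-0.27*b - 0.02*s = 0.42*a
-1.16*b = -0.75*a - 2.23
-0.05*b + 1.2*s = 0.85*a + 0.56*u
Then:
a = -0.88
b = 1.35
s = 0.19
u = 1.62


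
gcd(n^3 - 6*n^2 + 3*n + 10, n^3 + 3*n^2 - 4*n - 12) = n - 2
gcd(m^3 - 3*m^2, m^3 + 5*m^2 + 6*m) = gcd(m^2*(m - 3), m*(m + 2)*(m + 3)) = m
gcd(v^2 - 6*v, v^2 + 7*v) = v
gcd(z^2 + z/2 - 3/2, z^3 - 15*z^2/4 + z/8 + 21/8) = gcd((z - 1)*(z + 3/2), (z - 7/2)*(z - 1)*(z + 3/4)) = z - 1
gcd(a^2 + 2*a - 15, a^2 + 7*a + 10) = a + 5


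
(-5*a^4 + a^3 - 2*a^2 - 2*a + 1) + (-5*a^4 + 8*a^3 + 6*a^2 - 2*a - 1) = -10*a^4 + 9*a^3 + 4*a^2 - 4*a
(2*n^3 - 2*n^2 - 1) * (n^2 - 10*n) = 2*n^5 - 22*n^4 + 20*n^3 - n^2 + 10*n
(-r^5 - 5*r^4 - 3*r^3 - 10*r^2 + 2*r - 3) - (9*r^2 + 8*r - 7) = -r^5 - 5*r^4 - 3*r^3 - 19*r^2 - 6*r + 4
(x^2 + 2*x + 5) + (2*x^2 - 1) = 3*x^2 + 2*x + 4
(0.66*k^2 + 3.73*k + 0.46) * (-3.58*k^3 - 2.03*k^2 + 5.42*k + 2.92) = -2.3628*k^5 - 14.6932*k^4 - 5.6415*k^3 + 21.21*k^2 + 13.3848*k + 1.3432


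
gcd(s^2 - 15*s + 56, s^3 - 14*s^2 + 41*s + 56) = s^2 - 15*s + 56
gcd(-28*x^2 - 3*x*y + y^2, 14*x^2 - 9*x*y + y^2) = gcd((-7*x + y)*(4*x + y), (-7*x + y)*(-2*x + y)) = 7*x - y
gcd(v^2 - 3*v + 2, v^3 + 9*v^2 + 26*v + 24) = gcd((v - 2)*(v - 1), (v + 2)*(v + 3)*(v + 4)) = 1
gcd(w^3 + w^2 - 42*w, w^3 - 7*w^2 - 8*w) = w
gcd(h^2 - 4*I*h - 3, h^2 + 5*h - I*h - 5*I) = h - I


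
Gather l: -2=-2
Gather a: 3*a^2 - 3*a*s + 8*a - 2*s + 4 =3*a^2 + a*(8 - 3*s) - 2*s + 4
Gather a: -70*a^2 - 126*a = -70*a^2 - 126*a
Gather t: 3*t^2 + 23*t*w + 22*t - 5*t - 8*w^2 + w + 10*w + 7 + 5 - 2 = 3*t^2 + t*(23*w + 17) - 8*w^2 + 11*w + 10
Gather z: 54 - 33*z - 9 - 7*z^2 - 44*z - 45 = -7*z^2 - 77*z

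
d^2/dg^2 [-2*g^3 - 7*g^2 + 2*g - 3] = -12*g - 14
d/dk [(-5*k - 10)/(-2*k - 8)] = 5/(k^2 + 8*k + 16)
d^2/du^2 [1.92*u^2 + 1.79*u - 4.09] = 3.84000000000000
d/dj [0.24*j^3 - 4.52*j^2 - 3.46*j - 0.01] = 0.72*j^2 - 9.04*j - 3.46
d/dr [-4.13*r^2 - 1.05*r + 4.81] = -8.26*r - 1.05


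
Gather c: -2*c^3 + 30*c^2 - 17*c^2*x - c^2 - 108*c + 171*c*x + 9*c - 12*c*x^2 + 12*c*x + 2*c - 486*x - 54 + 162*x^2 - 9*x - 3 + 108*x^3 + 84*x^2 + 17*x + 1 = -2*c^3 + c^2*(29 - 17*x) + c*(-12*x^2 + 183*x - 97) + 108*x^3 + 246*x^2 - 478*x - 56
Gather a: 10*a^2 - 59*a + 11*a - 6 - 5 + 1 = 10*a^2 - 48*a - 10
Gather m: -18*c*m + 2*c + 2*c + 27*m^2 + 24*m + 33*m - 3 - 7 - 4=4*c + 27*m^2 + m*(57 - 18*c) - 14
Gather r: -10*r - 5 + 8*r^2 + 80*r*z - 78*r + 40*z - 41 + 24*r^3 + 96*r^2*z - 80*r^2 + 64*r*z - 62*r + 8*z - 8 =24*r^3 + r^2*(96*z - 72) + r*(144*z - 150) + 48*z - 54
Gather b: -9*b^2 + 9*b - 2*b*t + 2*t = -9*b^2 + b*(9 - 2*t) + 2*t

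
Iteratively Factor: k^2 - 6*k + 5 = (k - 1)*(k - 5)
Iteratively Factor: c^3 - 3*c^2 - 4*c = (c + 1)*(c^2 - 4*c) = (c - 4)*(c + 1)*(c)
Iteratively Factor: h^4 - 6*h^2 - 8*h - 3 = (h + 1)*(h^3 - h^2 - 5*h - 3) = (h + 1)^2*(h^2 - 2*h - 3) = (h + 1)^3*(h - 3)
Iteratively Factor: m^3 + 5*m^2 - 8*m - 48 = (m - 3)*(m^2 + 8*m + 16) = (m - 3)*(m + 4)*(m + 4)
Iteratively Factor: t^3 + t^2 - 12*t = (t + 4)*(t^2 - 3*t) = t*(t + 4)*(t - 3)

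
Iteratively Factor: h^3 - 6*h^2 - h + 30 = (h - 5)*(h^2 - h - 6) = (h - 5)*(h + 2)*(h - 3)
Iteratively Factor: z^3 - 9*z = (z - 3)*(z^2 + 3*z) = z*(z - 3)*(z + 3)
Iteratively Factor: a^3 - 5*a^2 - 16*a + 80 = (a + 4)*(a^2 - 9*a + 20) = (a - 5)*(a + 4)*(a - 4)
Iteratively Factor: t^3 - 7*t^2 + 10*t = (t - 5)*(t^2 - 2*t) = t*(t - 5)*(t - 2)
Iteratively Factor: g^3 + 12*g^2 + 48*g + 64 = (g + 4)*(g^2 + 8*g + 16) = (g + 4)^2*(g + 4)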